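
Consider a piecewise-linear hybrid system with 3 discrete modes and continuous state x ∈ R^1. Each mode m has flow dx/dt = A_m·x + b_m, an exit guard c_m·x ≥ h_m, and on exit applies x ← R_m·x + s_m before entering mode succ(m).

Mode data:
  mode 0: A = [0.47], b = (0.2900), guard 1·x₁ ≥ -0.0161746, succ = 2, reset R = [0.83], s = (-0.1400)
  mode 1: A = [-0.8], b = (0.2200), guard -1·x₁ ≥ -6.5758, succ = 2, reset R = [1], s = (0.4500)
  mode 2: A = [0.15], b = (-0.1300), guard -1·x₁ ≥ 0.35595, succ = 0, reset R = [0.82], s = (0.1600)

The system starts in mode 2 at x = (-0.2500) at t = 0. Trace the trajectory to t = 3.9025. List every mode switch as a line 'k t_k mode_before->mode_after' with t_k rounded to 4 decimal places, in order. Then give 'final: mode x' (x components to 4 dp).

Mode 2: guard c·x = 0.3559 hit at Δt = 0.6043 (t = 0.6043), x⁻ = (-0.3559) → reset → x⁺ = (-0.1319), jump to mode 0
Mode 0: guard c·x = -0.0162 hit at Δt = 0.4551 (t = 1.0594), x⁻ = (-0.0162) → reset → x⁺ = (-0.1534), jump to mode 2
Mode 2: guard c·x = 0.3559 hit at Δt = 1.2073 (t = 2.2667), x⁻ = (-0.3559) → reset → x⁺ = (-0.1319), jump to mode 0
Mode 0: guard c·x = -0.0162 hit at Δt = 0.4551 (t = 2.7218), x⁻ = (-0.0162) → reset → x⁺ = (-0.1534), jump to mode 2
Mode 2: flow for 1.1807 to horizon, guard not reached → x = (-0.3511)

1 0.6043 2->0
2 1.0594 0->2
3 2.2667 2->0
4 2.7218 0->2
final: 2 -0.3511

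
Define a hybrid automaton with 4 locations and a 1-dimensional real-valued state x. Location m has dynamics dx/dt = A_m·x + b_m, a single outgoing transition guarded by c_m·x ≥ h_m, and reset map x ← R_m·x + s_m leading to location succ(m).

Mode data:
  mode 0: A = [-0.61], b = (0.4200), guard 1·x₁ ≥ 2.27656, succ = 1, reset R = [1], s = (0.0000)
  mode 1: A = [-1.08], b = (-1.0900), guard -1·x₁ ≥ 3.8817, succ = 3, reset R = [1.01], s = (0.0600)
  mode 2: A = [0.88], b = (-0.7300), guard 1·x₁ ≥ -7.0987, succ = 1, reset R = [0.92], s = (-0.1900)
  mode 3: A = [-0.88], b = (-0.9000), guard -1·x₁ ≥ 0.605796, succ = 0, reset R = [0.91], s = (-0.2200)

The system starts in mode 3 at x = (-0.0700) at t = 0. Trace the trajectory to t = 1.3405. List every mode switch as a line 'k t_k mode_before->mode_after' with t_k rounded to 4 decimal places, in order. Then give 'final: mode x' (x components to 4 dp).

1 0.9391 3->0
final: 0 -0.4542

Mode 3: guard c·x = 0.6058 hit at Δt = 0.9391 (t = 0.9391), x⁻ = (-0.6058) → reset → x⁺ = (-0.7713), jump to mode 0
Mode 0: flow for 0.4014 to horizon, guard not reached → x = (-0.4542)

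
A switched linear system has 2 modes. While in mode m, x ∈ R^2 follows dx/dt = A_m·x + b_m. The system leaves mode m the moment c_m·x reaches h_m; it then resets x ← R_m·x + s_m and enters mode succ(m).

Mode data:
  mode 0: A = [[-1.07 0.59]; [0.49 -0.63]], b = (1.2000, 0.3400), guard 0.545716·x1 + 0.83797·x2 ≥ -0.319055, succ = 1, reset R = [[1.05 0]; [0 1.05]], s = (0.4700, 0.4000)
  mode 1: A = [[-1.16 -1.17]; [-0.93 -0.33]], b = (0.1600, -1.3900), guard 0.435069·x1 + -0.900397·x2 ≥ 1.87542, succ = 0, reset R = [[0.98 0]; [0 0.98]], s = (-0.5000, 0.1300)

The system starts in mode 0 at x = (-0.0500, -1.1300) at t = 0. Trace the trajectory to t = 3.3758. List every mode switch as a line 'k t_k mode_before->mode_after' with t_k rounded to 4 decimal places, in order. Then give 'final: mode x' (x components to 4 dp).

Mode 0: guard c·x = -0.3191 hit at Δt = 0.6001 (t = 0.6001), x⁻ = (0.2929, -0.5715) → reset → x⁺ = (0.7776, -0.2001), jump to mode 1
Mode 1: guard c·x = 1.8754 hit at Δt = 0.7612 (t = 1.3613), x⁻ = (1.0025, -1.5985) → reset → x⁺ = (0.4825, -1.4365), jump to mode 0
Mode 0: guard c·x = -0.3191 hit at Δt = 0.5787 (t = 1.9400), x⁻ = (0.5179, -0.7180) → reset → x⁺ = (1.0138, -0.3539), jump to mode 1
Mode 1: guard c·x = 1.8754 hit at Δt = 0.6010 (t = 2.5410), x⁻ = (1.0989, -1.5519) → reset → x⁺ = (0.5770, -1.3908), jump to mode 0
Mode 0: guard c·x = -0.3191 hit at Δt = 0.5013 (t = 3.0423), x⁻ = (0.5682, -0.7508) → reset → x⁺ = (1.0667, -0.3884), jump to mode 1
Mode 1: flow for 0.3335 to horizon, guard not reached → x = (1.0169, -1.0856)

1 0.6001 0->1
2 1.3613 1->0
3 1.9400 0->1
4 2.5410 1->0
5 3.0423 0->1
final: 1 1.0169 -1.0856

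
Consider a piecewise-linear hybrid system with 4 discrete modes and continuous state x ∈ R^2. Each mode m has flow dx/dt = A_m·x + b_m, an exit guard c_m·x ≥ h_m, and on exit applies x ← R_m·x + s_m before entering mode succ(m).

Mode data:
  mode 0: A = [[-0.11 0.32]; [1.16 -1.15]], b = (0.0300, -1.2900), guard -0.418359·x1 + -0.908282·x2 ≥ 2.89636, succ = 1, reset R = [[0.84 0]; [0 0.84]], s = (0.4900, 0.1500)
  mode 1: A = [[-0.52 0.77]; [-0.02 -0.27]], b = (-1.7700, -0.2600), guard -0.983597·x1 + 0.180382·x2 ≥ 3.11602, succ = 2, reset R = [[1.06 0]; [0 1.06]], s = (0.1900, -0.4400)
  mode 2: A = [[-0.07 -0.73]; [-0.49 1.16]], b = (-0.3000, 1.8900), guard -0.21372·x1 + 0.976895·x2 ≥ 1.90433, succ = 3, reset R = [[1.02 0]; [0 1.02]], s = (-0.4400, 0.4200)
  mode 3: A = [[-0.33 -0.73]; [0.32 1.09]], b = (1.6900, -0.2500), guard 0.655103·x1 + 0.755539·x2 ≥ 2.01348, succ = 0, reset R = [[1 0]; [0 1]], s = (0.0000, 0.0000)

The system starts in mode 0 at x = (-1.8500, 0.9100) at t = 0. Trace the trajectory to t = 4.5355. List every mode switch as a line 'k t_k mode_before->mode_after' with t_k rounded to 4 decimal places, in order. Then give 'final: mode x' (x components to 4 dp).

1 1.4616 0->1
2 2.7605 1->2
3 4.0837 2->3
final: 3 -2.8092 2.1570

Mode 0: guard c·x = 2.8964 hit at Δt = 1.4616 (t = 1.4616), x⁻ = (-2.0135, -2.2614) → reset → x⁺ = (-1.2014, -1.7496), jump to mode 1
Mode 1: guard c·x = 3.1160 hit at Δt = 1.2989 (t = 2.7605), x⁻ = (-3.4360, -1.4614) → reset → x⁺ = (-3.4522, -1.9891), jump to mode 2
Mode 2: guard c·x = 1.9043 hit at Δt = 1.3232 (t = 4.0837), x⁻ = (-2.8959, 1.3158) → reset → x⁺ = (-3.3938, 1.7621), jump to mode 3
Mode 3: flow for 0.4518 to horizon, guard not reached → x = (-2.8092, 2.1570)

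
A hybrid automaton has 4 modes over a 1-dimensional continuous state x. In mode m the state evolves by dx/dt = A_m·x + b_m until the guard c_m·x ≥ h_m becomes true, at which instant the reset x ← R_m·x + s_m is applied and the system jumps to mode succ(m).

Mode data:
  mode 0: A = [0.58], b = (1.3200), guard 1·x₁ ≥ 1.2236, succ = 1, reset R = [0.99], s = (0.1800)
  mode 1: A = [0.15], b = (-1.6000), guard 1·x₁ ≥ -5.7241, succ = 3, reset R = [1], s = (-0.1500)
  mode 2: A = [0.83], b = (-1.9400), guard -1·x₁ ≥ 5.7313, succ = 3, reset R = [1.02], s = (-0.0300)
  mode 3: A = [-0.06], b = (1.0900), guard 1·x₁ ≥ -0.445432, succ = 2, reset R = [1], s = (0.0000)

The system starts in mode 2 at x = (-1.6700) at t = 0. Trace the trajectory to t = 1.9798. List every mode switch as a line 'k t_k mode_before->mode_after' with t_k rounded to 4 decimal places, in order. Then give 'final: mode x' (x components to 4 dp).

Mode 2: guard c·x = 5.7313 hit at Δt = 0.8432 (t = 0.8432), x⁻ = (-5.7313) → reset → x⁺ = (-5.8759), jump to mode 3
Mode 3: flow for 1.1366 to horizon, guard not reached → x = (-4.2910)

1 0.8432 2->3
final: 3 -4.2910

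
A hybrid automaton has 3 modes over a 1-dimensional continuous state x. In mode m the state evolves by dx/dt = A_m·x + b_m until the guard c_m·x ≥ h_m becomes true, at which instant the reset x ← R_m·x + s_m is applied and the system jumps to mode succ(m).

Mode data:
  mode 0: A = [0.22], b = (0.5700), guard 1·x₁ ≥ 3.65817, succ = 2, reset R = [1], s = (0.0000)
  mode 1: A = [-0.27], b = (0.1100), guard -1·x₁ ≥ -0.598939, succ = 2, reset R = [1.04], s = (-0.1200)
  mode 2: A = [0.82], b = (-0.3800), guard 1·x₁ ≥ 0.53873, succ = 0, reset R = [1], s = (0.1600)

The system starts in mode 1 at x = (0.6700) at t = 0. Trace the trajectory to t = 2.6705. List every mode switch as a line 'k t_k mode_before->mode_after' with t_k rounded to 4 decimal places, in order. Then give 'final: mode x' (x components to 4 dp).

1 1.1687 1->2
2 1.9563 2->0
final: 0 1.2584

Mode 1: guard c·x = -0.5989 hit at Δt = 1.1687 (t = 1.1687), x⁻ = (0.5989) → reset → x⁺ = (0.5029), jump to mode 2
Mode 2: guard c·x = 0.5387 hit at Δt = 0.7876 (t = 1.9563), x⁻ = (0.5387) → reset → x⁺ = (0.6987), jump to mode 0
Mode 0: flow for 0.7142 to horizon, guard not reached → x = (1.2584)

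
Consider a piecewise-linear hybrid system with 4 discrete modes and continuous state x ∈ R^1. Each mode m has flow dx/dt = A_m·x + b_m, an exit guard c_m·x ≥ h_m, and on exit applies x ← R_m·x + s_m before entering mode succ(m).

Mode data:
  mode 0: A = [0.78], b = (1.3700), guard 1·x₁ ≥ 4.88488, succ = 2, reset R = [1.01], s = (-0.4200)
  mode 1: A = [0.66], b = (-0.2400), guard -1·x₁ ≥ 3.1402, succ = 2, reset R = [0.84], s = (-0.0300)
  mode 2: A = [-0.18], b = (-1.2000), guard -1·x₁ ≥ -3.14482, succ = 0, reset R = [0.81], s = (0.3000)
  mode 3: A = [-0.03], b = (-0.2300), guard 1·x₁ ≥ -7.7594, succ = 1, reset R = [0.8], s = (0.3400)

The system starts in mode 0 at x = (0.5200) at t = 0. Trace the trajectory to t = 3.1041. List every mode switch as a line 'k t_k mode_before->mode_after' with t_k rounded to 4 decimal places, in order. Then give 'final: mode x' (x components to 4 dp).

Mode 0: guard c·x = 4.8849 hit at Δt = 1.3727 (t = 1.3727), x⁻ = (4.8849) → reset → x⁺ = (4.5137), jump to mode 2
Mode 2: guard c·x = -3.1448 hit at Δt = 0.7256 (t = 2.0983), x⁻ = (3.1448) → reset → x⁺ = (2.8473), jump to mode 0
Mode 0: guard c·x = 4.8849 hit at Δt = 0.4698 (t = 2.5681), x⁻ = (4.8849) → reset → x⁺ = (4.5137), jump to mode 2
Mode 2: flow for 0.5360 to horizon, guard not reached → x = (3.4854)

1 1.3727 0->2
2 2.0983 2->0
3 2.5681 0->2
final: 2 3.4854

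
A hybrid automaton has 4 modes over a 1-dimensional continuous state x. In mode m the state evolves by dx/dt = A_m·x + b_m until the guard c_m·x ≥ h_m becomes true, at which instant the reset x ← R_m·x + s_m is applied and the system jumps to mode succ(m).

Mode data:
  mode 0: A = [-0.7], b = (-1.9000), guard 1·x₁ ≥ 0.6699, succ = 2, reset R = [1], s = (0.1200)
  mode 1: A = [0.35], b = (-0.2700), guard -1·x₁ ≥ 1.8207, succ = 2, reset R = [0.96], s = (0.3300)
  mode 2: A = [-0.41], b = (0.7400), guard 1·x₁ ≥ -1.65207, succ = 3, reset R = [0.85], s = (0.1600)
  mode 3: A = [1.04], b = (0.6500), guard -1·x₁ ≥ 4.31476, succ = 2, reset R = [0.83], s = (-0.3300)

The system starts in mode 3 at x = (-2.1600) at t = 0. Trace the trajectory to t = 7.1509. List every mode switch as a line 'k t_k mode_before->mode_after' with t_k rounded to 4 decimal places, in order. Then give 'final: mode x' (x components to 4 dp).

1 0.8433 3->2
2 2.0699 2->3
3 3.7860 3->2
4 5.0126 2->3
5 6.7288 3->2
final: 2 -3.0029

Mode 3: guard c·x = 4.3148 hit at Δt = 0.8433 (t = 0.8433), x⁻ = (-4.3148) → reset → x⁺ = (-3.9113), jump to mode 2
Mode 2: guard c·x = -1.6521 hit at Δt = 1.2266 (t = 2.0699), x⁻ = (-1.6521) → reset → x⁺ = (-1.2443), jump to mode 3
Mode 3: guard c·x = 4.3148 hit at Δt = 1.7161 (t = 3.7860), x⁻ = (-4.3148) → reset → x⁺ = (-3.9113), jump to mode 2
Mode 2: guard c·x = -1.6521 hit at Δt = 1.2266 (t = 5.0126), x⁻ = (-1.6521) → reset → x⁺ = (-1.2443), jump to mode 3
Mode 3: guard c·x = 4.3148 hit at Δt = 1.7161 (t = 6.7288), x⁻ = (-4.3148) → reset → x⁺ = (-3.9113), jump to mode 2
Mode 2: flow for 0.4221 to horizon, guard not reached → x = (-3.0029)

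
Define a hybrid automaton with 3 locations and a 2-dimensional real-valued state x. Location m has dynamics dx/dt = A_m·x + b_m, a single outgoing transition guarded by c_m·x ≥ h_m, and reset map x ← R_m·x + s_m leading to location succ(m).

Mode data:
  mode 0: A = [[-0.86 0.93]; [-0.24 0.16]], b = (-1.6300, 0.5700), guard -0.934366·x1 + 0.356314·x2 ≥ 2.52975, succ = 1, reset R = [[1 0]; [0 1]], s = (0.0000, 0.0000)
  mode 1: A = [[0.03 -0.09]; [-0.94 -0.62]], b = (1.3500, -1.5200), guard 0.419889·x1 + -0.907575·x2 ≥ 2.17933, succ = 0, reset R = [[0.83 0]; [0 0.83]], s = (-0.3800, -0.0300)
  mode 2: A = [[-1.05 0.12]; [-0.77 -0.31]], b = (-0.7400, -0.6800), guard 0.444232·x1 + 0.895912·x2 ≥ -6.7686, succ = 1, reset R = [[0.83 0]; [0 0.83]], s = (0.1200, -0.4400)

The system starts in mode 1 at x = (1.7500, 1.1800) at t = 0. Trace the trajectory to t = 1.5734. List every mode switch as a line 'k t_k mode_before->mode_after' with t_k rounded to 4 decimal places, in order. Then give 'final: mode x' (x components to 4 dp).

Mode 1: guard c·x = 2.1793 hit at Δt = 0.6550 (t = 0.6550), x⁻ = (2.6788, -1.1619) → reset → x⁺ = (1.8434, -0.9944), jump to mode 0
Mode 0: flow for 0.9184 to horizon, guard not reached → x = (-0.7113, -0.6847)

1 0.6550 1->0
final: 0 -0.7113 -0.6847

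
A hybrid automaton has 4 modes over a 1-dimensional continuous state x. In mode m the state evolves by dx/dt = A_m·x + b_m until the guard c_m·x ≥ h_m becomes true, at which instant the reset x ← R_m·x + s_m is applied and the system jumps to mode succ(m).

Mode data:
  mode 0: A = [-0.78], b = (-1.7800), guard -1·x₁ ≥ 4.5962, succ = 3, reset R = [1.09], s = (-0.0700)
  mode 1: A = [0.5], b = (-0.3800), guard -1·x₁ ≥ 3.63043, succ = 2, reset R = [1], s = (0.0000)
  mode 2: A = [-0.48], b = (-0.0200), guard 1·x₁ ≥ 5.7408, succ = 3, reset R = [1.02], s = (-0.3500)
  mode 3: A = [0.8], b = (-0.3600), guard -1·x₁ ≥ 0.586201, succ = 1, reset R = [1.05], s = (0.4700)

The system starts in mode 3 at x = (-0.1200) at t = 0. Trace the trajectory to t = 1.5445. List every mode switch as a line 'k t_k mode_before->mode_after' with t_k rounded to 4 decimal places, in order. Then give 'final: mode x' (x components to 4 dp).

Mode 3: guard c·x = 0.5862 hit at Δt = 0.7471 (t = 0.7471), x⁻ = (-0.5862) → reset → x⁺ = (-0.1455), jump to mode 1
Mode 1: flow for 0.7974 to horizon, guard not reached → x = (-0.5891)

1 0.7471 3->1
final: 1 -0.5891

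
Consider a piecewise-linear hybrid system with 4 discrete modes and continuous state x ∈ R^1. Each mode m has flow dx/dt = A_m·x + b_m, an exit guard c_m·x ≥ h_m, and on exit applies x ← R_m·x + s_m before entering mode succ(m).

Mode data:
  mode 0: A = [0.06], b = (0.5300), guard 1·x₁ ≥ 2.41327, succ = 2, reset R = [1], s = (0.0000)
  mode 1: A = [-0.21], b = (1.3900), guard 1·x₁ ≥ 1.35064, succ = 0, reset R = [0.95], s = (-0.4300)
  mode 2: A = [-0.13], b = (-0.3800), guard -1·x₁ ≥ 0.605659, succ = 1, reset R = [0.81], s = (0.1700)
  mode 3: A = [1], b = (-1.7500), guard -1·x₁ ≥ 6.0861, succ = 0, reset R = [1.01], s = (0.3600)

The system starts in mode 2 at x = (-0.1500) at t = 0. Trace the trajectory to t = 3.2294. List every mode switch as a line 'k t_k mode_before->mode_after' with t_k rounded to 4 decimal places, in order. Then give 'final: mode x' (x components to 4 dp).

1 1.3808 2->1
2 2.6928 1->0
final: 0 1.1700

Mode 2: guard c·x = 0.6057 hit at Δt = 1.3808 (t = 1.3808), x⁻ = (-0.6057) → reset → x⁺ = (-0.3206), jump to mode 1
Mode 1: guard c·x = 1.3506 hit at Δt = 1.3120 (t = 2.6928), x⁻ = (1.3506) → reset → x⁺ = (0.8531), jump to mode 0
Mode 0: flow for 0.5366 to horizon, guard not reached → x = (1.1700)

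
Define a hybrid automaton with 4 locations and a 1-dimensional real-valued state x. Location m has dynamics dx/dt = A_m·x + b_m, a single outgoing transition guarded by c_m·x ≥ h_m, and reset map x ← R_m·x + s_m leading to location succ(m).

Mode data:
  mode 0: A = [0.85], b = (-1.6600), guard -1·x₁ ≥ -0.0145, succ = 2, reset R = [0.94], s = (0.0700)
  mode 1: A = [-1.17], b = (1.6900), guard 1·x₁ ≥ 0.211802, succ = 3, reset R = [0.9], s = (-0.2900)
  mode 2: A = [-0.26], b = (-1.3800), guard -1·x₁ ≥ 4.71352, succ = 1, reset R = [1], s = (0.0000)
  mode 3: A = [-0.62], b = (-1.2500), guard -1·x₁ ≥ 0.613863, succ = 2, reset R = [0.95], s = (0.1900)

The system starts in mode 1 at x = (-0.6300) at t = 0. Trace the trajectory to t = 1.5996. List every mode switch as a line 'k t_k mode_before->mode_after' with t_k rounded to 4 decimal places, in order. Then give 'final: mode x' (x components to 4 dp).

Mode 1: guard c·x = 0.2118 hit at Δt = 0.4449 (t = 0.4449), x⁻ = (0.2118) → reset → x⁺ = (-0.0994), jump to mode 3
Mode 3: guard c·x = 0.6139 hit at Δt = 0.5041 (t = 0.9490), x⁻ = (-0.6139) → reset → x⁺ = (-0.3932), jump to mode 2
Mode 2: flow for 0.6506 to horizon, guard not reached → x = (-1.1580)

1 0.4449 1->3
2 0.9490 3->2
final: 2 -1.1580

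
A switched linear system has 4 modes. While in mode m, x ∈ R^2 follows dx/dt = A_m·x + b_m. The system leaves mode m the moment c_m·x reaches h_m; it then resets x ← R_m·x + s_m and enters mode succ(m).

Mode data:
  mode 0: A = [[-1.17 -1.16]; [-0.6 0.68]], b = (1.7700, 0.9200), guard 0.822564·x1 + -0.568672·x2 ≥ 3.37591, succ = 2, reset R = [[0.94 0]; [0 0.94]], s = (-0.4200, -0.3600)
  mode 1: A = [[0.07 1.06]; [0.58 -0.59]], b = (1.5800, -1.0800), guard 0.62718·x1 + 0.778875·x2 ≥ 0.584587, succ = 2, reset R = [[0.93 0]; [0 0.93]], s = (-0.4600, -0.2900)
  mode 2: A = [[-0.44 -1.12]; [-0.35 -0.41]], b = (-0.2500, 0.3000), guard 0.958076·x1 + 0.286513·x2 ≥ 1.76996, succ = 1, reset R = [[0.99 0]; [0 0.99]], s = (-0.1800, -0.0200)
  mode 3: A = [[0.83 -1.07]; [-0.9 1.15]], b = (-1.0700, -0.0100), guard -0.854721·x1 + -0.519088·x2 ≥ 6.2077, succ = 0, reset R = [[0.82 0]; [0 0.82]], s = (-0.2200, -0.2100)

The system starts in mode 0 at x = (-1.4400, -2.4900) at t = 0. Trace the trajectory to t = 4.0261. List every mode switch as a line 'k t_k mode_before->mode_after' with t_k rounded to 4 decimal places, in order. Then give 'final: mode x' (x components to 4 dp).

Mode 0: guard c·x = 3.3759 hit at Δt = 0.7125 (t = 0.7125), x⁻ = (1.8089, -3.3199) → reset → x⁺ = (1.2804, -3.4807), jump to mode 2
Mode 2: guard c·x = 1.7700 hit at Δt = 0.6035 (t = 1.3160), x⁻ = (2.7295, -2.9496) → reset → x⁺ = (2.5222, -2.9401), jump to mode 1
Mode 1: guard c·x = 0.5846 hit at Δt = 1.5719 (t = 2.8879), x⁻ = (2.2054, -1.0254) → reset → x⁺ = (1.5911, -1.2436), jump to mode 2
Mode 2: flow for 1.1382 to horizon, guard not reached → x = (1.8787, -1.0721)

1 0.7125 0->2
2 1.3160 2->1
3 2.8879 1->2
final: 2 1.8787 -1.0721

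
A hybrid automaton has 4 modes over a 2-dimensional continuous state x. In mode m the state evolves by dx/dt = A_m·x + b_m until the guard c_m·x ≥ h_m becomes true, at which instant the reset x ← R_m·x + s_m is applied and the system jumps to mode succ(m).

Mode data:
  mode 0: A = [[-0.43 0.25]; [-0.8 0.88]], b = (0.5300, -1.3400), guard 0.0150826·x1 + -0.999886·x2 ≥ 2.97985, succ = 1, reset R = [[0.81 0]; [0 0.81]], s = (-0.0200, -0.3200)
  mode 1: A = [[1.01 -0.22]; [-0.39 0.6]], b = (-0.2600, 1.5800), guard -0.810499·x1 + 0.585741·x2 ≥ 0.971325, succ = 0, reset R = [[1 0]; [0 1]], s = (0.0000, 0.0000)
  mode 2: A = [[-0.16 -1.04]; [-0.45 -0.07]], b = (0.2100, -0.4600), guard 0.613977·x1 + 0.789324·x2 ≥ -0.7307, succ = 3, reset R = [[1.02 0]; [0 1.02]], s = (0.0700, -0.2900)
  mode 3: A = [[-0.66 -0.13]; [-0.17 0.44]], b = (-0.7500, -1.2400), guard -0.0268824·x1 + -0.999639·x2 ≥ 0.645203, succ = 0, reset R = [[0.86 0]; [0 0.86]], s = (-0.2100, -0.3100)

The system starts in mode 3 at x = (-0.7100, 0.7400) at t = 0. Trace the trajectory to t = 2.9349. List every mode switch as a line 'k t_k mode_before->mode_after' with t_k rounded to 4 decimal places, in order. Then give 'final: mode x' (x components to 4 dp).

1 1.3088 3->0
2 2.2618 0->1
final: 1 -0.7230 -2.5993

Mode 3: guard c·x = 0.6452 hit at Δt = 1.3088 (t = 1.3088), x⁻ = (-0.9593, -0.6196) → reset → x⁺ = (-1.0350, -0.8429), jump to mode 0
Mode 0: guard c·x = 2.9798 hit at Δt = 0.9530 (t = 2.2618), x⁻ = (-0.6273, -2.9897) → reset → x⁺ = (-0.5281, -2.7416), jump to mode 1
Mode 1: flow for 0.6731 to horizon, guard not reached → x = (-0.7230, -2.5993)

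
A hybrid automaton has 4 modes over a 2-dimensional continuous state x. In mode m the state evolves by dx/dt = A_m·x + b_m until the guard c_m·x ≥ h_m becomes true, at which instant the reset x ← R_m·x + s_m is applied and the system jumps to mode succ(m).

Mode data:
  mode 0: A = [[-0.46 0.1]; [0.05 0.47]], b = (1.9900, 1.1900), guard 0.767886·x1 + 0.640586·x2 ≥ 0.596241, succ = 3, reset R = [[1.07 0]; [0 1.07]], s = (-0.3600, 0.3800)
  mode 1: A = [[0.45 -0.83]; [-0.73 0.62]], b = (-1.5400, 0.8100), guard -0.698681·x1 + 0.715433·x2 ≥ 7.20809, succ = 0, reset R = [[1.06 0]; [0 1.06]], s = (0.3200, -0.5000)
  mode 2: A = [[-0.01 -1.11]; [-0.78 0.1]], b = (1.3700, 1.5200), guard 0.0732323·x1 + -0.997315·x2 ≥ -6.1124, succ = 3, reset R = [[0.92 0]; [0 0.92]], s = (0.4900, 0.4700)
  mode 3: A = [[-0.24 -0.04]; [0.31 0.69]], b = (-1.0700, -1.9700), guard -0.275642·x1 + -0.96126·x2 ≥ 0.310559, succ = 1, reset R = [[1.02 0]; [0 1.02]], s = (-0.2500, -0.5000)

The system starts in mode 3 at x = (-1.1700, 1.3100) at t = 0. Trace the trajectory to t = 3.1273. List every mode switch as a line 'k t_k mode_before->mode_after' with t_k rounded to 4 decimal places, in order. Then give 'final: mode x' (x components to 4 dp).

Mode 3: guard c·x = 0.3106 hit at Δt = 0.6208 (t = 0.6208), x⁻ = (-1.6428, 0.1480) → reset → x⁺ = (-1.9257, -0.3490), jump to mode 1
Mode 1: guard c·x = 7.2081 hit at Δt = 1.0079 (t = 1.6287), x⁻ = (-6.2447, 3.9766) → reset → x⁺ = (-6.2994, 3.7152), jump to mode 0
Mode 0: guard c·x = 0.5962 hit at Δt = 0.5464 (t = 2.1751), x⁻ = (-3.7184, 5.3881) → reset → x⁺ = (-4.3387, 6.1452), jump to mode 3
Mode 3: flow for 0.9522 to horizon, guard not reached → x = (-4.5915, 7.3435)

1 0.6208 3->1
2 1.6287 1->0
3 2.1751 0->3
final: 3 -4.5915 7.3435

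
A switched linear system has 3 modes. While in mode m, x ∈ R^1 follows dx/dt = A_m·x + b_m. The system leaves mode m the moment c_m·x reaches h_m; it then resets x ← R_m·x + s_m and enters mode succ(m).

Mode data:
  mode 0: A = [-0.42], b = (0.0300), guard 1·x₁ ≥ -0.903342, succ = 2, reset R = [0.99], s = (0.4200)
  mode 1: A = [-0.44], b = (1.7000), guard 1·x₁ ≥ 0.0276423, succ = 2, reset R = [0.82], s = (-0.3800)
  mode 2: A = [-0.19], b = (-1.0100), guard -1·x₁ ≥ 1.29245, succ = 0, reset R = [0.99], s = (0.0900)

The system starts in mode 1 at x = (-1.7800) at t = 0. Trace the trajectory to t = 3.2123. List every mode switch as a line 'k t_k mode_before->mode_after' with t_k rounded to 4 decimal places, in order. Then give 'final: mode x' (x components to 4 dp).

Mode 1: guard c·x = 0.0276 hit at Δt = 0.8775 (t = 0.8775), x⁻ = (0.0276) → reset → x⁺ = (-0.3573), jump to mode 2
Mode 2: guard c·x = 1.2925 hit at Δt = 1.0999 (t = 1.9774), x⁻ = (-1.2925) → reset → x⁺ = (-1.1895), jump to mode 0
Mode 0: guard c·x = -0.9033 hit at Δt = 0.6129 (t = 2.5903), x⁻ = (-0.9033) → reset → x⁺ = (-0.4743), jump to mode 2
Mode 2: flow for 0.6220 to horizon, guard not reached → x = (-1.0139)

1 0.8775 1->2
2 1.9774 2->0
3 2.5903 0->2
final: 2 -1.0139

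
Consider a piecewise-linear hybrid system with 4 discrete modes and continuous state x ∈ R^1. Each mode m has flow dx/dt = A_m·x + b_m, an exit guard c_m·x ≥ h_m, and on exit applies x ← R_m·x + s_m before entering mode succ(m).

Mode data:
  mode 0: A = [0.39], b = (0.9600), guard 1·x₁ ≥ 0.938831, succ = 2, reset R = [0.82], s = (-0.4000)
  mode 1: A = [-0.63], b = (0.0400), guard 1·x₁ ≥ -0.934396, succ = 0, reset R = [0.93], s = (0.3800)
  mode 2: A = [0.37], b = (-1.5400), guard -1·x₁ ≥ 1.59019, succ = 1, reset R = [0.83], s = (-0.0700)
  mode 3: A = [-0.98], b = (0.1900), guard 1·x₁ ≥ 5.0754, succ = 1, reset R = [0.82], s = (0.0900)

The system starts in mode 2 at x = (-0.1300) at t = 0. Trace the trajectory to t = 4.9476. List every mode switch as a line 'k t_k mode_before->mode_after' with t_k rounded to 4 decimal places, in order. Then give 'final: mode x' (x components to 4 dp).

Mode 2: guard c·x = 1.5902 hit at Δt = 0.7914 (t = 0.7914), x⁻ = (-1.5902) → reset → x⁺ = (-1.3899), jump to mode 1
Mode 1: guard c·x = -0.9344 hit at Δt = 0.5968 (t = 1.3882), x⁻ = (-0.9344) → reset → x⁺ = (-0.4890), jump to mode 0
Mode 0: guard c·x = 0.9388 hit at Δt = 1.3963 (t = 2.7845), x⁻ = (0.9388) → reset → x⁺ = (0.3698), jump to mode 2
Mode 2: guard c·x = 1.5902 hit at Δt = 1.1260 (t = 3.9105), x⁻ = (-1.5902) → reset → x⁺ = (-1.3899), jump to mode 1
Mode 1: guard c·x = -0.9344 hit at Δt = 0.5968 (t = 4.5073), x⁻ = (-0.9344) → reset → x⁺ = (-0.4890), jump to mode 0
Mode 0: flow for 0.4403 to horizon, guard not reached → x = (-0.1195)

1 0.7914 2->1
2 1.3882 1->0
3 2.7845 0->2
4 3.9105 2->1
5 4.5073 1->0
final: 0 -0.1195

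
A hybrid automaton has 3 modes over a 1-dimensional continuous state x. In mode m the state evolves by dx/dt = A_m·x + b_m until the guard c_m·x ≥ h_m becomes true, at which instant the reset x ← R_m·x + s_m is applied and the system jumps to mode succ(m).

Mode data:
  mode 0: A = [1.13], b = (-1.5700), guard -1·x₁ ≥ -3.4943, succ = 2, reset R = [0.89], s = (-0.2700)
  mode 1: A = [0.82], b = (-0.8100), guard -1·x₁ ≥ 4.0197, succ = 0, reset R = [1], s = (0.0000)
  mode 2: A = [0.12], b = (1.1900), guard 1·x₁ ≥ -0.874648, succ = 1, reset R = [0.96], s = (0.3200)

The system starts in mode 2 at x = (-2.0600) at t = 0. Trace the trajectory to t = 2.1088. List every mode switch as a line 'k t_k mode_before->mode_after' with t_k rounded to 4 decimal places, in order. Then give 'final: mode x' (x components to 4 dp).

1 1.1710 2->1
final: 1 -2.2647

Mode 2: guard c·x = -0.8746 hit at Δt = 1.1710 (t = 1.1710), x⁻ = (-0.8746) → reset → x⁺ = (-0.5197), jump to mode 1
Mode 1: flow for 0.9378 to horizon, guard not reached → x = (-2.2647)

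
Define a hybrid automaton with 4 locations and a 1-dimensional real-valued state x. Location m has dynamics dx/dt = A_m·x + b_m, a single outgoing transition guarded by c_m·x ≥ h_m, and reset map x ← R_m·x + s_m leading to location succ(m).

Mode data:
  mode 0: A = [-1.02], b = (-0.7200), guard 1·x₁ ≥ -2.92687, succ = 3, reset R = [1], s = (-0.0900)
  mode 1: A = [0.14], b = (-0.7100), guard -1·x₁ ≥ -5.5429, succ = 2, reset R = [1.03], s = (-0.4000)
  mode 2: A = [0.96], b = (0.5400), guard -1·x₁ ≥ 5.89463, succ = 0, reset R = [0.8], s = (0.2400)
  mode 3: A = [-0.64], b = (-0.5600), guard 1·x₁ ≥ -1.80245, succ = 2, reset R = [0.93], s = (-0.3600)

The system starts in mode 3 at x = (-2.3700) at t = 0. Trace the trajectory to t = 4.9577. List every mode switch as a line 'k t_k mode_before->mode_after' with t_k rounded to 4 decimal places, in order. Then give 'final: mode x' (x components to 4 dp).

Mode 3: guard c·x = -1.8025 hit at Δt = 0.7460 (t = 0.7460), x⁻ = (-1.8025) → reset → x⁺ = (-2.0363), jump to mode 2
Mode 2: guard c·x = 5.8946 hit at Δt = 1.3395 (t = 2.0855), x⁻ = (-5.8946) → reset → x⁺ = (-4.4757), jump to mode 0
Mode 0: guard c·x = -2.9269 hit at Δt = 0.5187 (t = 2.6042), x⁻ = (-2.9269) → reset → x⁺ = (-3.0169), jump to mode 3
Mode 3: guard c·x = -1.8025 hit at Δt = 1.3078 (t = 3.9120), x⁻ = (-1.8025) → reset → x⁺ = (-2.0363), jump to mode 2
Mode 2: flow for 1.0457 to horizon, guard not reached → x = (-4.5841)

1 0.7460 3->2
2 2.0855 2->0
3 2.6042 0->3
4 3.9120 3->2
final: 2 -4.5841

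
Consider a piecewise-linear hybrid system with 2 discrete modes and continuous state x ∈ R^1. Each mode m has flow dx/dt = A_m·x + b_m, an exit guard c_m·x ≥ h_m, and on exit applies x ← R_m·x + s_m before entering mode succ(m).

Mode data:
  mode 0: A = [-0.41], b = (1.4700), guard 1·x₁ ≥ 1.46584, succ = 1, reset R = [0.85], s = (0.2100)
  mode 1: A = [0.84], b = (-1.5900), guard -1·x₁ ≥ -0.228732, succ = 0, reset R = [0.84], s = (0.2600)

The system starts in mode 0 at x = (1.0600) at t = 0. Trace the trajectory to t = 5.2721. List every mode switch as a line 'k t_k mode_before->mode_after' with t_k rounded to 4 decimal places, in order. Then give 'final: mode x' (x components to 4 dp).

Mode 0: guard c·x = 1.4658 hit at Δt = 0.4273 (t = 0.4273), x⁻ = (1.4658) → reset → x⁺ = (1.4560), jump to mode 1
Mode 1: guard c·x = -0.2287 hit at Δt = 1.5921 (t = 2.0194), x⁻ = (0.2287) → reset → x⁺ = (0.4521), jump to mode 0
Mode 0: guard c·x = 1.4658 hit at Δt = 0.9533 (t = 2.9728), x⁻ = (1.4658) → reset → x⁺ = (1.4560), jump to mode 1
Mode 1: guard c·x = -0.2287 hit at Δt = 1.5921 (t = 4.5649), x⁻ = (0.2287) → reset → x⁺ = (0.4521), jump to mode 0
Mode 0: flow for 0.7072 to horizon, guard not reached → x = (1.2408)

1 0.4273 0->1
2 2.0194 1->0
3 2.9728 0->1
4 4.5649 1->0
final: 0 1.2408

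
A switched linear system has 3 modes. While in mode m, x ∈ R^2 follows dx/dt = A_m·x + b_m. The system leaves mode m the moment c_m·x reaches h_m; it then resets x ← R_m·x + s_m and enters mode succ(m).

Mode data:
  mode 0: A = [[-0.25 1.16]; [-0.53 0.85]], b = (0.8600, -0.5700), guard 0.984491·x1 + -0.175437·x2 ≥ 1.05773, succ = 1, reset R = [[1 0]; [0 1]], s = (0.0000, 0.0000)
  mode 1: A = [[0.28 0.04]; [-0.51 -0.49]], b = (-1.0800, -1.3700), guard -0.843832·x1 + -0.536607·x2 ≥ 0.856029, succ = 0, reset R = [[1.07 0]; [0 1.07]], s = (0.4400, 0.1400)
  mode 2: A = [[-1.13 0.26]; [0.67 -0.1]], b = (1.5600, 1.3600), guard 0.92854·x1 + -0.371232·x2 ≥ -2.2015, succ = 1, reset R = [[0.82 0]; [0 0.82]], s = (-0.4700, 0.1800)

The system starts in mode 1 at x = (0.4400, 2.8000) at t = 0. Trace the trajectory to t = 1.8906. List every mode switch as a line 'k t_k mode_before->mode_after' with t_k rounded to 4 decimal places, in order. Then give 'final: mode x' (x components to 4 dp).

Mode 1: guard c·x = 0.8560 hit at Δt = 1.4200 (t = 1.4200), x⁻ = (-1.1352, 0.1899) → reset → x⁺ = (-0.7747, 0.3432), jump to mode 0
Mode 0: flow for 0.4706 to horizon, guard not reached → x = (-0.1277, 0.3250)

1 1.4200 1->0
final: 0 -0.1277 0.3250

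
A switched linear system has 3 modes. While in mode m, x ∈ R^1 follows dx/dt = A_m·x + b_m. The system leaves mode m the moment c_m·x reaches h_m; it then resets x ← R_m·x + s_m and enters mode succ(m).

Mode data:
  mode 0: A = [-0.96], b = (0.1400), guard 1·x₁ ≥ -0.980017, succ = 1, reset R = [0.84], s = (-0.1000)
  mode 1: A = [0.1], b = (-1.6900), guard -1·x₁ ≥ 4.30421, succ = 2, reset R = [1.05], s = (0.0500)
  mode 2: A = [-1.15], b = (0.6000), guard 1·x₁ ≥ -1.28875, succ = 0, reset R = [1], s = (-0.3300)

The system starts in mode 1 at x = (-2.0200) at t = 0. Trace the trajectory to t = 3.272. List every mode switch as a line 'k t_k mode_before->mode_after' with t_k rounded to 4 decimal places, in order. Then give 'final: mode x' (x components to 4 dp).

Mode 1: guard c·x = 4.3042 hit at Δt = 1.1398 (t = 1.1398), x⁻ = (-4.3042) → reset → x⁺ = (-4.4694), jump to mode 2
Mode 2: guard c·x = -1.2888 hit at Δt = 0.8818 (t = 2.0216), x⁻ = (-1.2888) → reset → x⁺ = (-1.6188), jump to mode 0
Mode 0: guard c·x = -0.9800 hit at Δt = 0.4681 (t = 2.4897), x⁻ = (-0.9800) → reset → x⁺ = (-0.9232), jump to mode 1
Mode 1: flow for 0.7823 to horizon, guard not reached → x = (-2.3735)

1 1.1398 1->2
2 2.0216 2->0
3 2.4897 0->1
final: 1 -2.3735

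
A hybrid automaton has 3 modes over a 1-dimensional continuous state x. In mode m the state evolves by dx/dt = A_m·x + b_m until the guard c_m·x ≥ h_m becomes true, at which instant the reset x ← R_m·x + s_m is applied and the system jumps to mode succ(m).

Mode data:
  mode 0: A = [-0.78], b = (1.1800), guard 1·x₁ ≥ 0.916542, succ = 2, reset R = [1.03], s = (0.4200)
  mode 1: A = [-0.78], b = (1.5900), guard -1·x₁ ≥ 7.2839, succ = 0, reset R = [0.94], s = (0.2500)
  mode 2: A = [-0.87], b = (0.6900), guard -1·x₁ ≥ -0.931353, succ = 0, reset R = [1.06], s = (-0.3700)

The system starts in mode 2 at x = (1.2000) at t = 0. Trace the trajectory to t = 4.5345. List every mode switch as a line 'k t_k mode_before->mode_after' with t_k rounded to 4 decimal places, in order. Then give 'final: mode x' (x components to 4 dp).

Mode 2: guard c·x = -0.9314 hit at Δt = 1.2408 (t = 1.2408), x⁻ = (0.9314) → reset → x⁺ = (0.6172), jump to mode 0
Mode 0: guard c·x = 0.9165 hit at Δt = 0.5215 (t = 1.7623), x⁻ = (0.9165) → reset → x⁺ = (1.3640), jump to mode 2
Mode 2: guard c·x = -0.9314 hit at Δt = 1.6301 (t = 3.3924), x⁻ = (0.9314) → reset → x⁺ = (0.6172), jump to mode 0
Mode 0: guard c·x = 0.9165 hit at Δt = 0.5215 (t = 3.9139), x⁻ = (0.9165) → reset → x⁺ = (1.3640), jump to mode 2
Mode 2: flow for 0.6206 to horizon, guard not reached → x = (1.1259)

1 1.2408 2->0
2 1.7623 0->2
3 3.3924 2->0
4 3.9139 0->2
final: 2 1.1259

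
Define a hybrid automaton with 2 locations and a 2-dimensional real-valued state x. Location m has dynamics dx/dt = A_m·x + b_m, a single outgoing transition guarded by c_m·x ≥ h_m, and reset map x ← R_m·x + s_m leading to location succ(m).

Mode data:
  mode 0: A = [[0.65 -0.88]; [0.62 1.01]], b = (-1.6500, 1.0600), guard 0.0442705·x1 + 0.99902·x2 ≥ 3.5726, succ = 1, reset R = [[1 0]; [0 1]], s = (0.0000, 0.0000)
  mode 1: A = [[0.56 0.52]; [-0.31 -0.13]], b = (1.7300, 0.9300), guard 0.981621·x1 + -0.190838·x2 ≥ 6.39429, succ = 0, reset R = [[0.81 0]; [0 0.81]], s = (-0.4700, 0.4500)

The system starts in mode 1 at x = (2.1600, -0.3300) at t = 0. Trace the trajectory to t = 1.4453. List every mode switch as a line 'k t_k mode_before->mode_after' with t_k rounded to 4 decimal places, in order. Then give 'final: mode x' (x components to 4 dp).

Mode 1: guard c·x = 6.3943 hit at Δt = 1.1078 (t = 1.1078), x⁻ = (6.3887, -0.6445) → reset → x⁺ = (4.7049, -0.0720), jump to mode 0
Mode 0: flow for 0.3375 to horizon, guard not reached → x = (5.0188, 1.5435)

1 1.1078 1->0
final: 0 5.0188 1.5435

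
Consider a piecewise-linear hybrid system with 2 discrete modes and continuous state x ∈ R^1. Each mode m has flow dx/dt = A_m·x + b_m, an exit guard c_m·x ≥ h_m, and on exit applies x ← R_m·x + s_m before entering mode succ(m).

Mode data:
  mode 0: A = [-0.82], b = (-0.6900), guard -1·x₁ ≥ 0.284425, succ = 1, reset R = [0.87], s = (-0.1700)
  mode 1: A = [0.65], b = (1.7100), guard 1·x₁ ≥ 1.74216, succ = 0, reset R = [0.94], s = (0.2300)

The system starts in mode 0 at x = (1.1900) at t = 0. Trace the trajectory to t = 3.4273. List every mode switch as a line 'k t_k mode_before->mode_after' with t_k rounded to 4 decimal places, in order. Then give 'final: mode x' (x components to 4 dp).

1 1.5779 0->1
2 2.6255 1->0
final: 0 0.5623

Mode 0: guard c·x = 0.2844 hit at Δt = 1.5779 (t = 1.5779), x⁻ = (-0.2844) → reset → x⁺ = (-0.4174), jump to mode 1
Mode 1: guard c·x = 1.7422 hit at Δt = 1.0476 (t = 2.6255), x⁻ = (1.7422) → reset → x⁺ = (1.8676), jump to mode 0
Mode 0: flow for 0.8018 to horizon, guard not reached → x = (0.5623)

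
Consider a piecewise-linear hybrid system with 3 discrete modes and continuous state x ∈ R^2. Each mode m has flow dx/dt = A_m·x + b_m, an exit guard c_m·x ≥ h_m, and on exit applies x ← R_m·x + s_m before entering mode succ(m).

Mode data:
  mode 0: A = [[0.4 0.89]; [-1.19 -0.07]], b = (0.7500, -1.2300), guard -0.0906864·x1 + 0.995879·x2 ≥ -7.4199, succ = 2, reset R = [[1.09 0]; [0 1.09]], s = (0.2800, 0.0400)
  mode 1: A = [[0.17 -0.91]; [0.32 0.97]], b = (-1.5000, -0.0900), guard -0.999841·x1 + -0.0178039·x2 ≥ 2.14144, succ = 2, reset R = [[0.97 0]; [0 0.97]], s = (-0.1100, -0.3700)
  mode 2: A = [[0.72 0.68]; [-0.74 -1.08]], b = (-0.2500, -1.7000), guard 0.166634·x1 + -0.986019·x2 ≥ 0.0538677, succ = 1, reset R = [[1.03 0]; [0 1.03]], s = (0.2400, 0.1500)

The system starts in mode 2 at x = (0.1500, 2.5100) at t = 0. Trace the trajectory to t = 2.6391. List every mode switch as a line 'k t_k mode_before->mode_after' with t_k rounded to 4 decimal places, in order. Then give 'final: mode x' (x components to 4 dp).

1 0.7172 2->1
2 2.2806 1->2
final: 2 -2.8628 0.3001

Mode 2: guard c·x = 0.0539 hit at Δt = 0.7172 (t = 0.7172), x⁻ = (0.8313, 0.0859) → reset → x⁺ = (1.0963, 0.2384), jump to mode 1
Mode 1: guard c·x = 2.1414 hit at Δt = 1.5634 (t = 2.2806), x⁻ = (-2.1553, 0.7569) → reset → x⁺ = (-2.2006, 0.3642), jump to mode 2
Mode 2: flow for 0.3585 to horizon, guard not reached → x = (-2.8628, 0.3001)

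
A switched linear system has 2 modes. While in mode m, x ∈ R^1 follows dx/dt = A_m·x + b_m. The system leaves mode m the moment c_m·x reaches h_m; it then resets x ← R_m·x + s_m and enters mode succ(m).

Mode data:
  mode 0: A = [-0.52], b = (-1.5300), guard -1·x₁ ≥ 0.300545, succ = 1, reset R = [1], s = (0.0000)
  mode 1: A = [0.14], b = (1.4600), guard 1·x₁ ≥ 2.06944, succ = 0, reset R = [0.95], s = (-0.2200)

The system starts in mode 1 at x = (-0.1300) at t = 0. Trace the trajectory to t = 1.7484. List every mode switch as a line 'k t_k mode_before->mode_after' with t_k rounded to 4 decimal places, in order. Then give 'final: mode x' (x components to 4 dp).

1 1.3826 1->0
final: 0 0.9339

Mode 1: guard c·x = 2.0694 hit at Δt = 1.3826 (t = 1.3826), x⁻ = (2.0694) → reset → x⁺ = (1.7460), jump to mode 0
Mode 0: flow for 0.3658 to horizon, guard not reached → x = (0.9339)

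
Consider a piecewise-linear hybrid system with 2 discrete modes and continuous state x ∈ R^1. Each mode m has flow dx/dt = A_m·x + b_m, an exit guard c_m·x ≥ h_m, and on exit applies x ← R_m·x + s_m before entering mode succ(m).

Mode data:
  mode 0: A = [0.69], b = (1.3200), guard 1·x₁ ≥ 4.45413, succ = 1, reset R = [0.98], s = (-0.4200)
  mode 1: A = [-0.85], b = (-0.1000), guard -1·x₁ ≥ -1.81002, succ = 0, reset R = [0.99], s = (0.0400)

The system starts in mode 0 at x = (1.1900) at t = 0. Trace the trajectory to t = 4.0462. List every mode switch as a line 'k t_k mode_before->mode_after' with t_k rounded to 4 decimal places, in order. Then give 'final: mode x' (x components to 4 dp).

Mode 0: guard c·x = 4.4541 hit at Δt = 1.0417 (t = 1.0417), x⁻ = (4.4541) → reset → x⁺ = (3.9450), jump to mode 1
Mode 1: guard c·x = -1.8100 hit at Δt = 0.8771 (t = 1.9188), x⁻ = (1.8100) → reset → x⁺ = (1.8319), jump to mode 0
Mode 0: guard c·x = 4.4541 hit at Δt = 0.7692 (t = 2.6880), x⁻ = (4.4541) → reset → x⁺ = (3.9450), jump to mode 1
Mode 1: guard c·x = -1.8100 hit at Δt = 0.8771 (t = 3.5651), x⁻ = (1.8100) → reset → x⁺ = (1.8319), jump to mode 0
Mode 0: flow for 0.4811 to horizon, guard not reached → x = (3.3063)

1 1.0417 0->1
2 1.9188 1->0
3 2.6880 0->1
4 3.5651 1->0
final: 0 3.3063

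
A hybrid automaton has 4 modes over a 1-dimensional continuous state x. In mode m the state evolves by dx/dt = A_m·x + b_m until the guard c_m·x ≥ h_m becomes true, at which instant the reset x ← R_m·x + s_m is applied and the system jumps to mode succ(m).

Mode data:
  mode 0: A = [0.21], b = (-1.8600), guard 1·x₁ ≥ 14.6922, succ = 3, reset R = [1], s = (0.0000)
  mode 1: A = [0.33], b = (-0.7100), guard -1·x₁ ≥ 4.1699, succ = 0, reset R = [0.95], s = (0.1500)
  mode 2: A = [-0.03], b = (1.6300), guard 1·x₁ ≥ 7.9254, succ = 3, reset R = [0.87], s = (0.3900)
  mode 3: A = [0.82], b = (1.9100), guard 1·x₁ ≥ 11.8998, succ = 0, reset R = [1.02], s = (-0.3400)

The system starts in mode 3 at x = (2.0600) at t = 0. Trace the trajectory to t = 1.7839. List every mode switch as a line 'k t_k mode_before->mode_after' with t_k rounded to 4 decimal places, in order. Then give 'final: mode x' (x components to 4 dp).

1 1.4343 3->0
final: 0 12.0218

Mode 3: guard c·x = 11.8998 hit at Δt = 1.4343 (t = 1.4343), x⁻ = (11.8998) → reset → x⁺ = (11.7978), jump to mode 0
Mode 0: flow for 0.3496 to horizon, guard not reached → x = (12.0218)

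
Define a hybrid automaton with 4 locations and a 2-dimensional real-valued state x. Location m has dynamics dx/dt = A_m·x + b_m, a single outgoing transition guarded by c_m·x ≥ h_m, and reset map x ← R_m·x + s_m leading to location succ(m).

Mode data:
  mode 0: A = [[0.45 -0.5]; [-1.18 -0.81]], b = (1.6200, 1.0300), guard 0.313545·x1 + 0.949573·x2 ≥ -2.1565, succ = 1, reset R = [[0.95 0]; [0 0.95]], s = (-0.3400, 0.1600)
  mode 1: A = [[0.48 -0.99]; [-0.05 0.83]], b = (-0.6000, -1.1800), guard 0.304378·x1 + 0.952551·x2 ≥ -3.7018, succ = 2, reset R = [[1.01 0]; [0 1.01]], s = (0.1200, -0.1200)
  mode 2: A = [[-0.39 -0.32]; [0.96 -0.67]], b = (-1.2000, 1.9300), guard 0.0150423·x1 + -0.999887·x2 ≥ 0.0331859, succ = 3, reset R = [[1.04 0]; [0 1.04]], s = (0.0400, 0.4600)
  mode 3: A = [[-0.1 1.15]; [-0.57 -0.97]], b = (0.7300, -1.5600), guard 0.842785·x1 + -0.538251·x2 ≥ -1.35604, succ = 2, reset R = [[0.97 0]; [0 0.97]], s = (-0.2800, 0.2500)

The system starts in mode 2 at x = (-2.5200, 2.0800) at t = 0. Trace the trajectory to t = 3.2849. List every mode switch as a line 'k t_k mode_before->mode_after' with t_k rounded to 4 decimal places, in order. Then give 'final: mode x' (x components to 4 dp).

Mode 2: guard c·x = 0.0332 hit at Δt = 1.5005 (t = 1.5005), x⁻ = (-3.0485, -0.0791) → reset → x⁺ = (-3.1304, 0.3778), jump to mode 3
Mode 3: guard c·x = -1.3560 hit at Δt = 1.2547 (t = 2.7552), x⁻ = (-1.6827, -0.1154) → reset → x⁺ = (-1.9122, 0.1381), jump to mode 2
Mode 2: flow for 0.5297 to horizon, guard not reached → x = (-2.1477, 0.0834)

1 1.5005 2->3
2 2.7552 3->2
final: 2 -2.1477 0.0834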